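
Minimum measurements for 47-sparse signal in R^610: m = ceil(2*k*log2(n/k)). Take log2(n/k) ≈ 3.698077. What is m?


log2(n/k) = log2(610/47) ≈ 3.698077.
2*k*log2(n/k) ≈ 2*47*3.698077 = 347.619238.
m = ceil(347.619238) = 348.

348


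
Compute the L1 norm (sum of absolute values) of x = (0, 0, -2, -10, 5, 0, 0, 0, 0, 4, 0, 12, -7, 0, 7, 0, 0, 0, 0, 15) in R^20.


Non-zero entries: [(2, -2), (3, -10), (4, 5), (9, 4), (11, 12), (12, -7), (14, 7), (19, 15)]
Absolute values: [2, 10, 5, 4, 12, 7, 7, 15]
||x||_1 = sum = 62.

62


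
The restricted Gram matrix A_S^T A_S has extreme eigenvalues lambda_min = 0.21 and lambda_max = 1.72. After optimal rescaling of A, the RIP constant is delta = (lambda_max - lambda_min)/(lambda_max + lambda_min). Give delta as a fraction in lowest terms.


lambda_max - lambda_min = 1.72 - 0.21 = 1.51.
lambda_max + lambda_min = 1.72 + 0.21 = 1.93.
delta = 1.51/1.93 = 151/193.

151/193


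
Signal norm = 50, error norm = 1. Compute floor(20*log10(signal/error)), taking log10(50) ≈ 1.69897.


||x||/||e|| = 50/1 = 50.
log10(50) ≈ 1.69897.
20*log10(||x||/||e||) ≈ 20*1.69897 = 33.9794.
floor(33.9794) = 33.

33


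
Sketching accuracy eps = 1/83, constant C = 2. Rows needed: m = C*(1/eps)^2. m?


1/eps = 83.
(1/eps)^2 = 6889.
m = 2*6889 = 13778.

13778


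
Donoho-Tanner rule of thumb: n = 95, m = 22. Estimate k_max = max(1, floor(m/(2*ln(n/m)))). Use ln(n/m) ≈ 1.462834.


n/m = 95/22.
ln(n/m) ≈ 1.462834.
2*ln(n/m) ≈ 2.925668.
m/(2*ln(n/m)) ≈ 22/2.925668 ≈ 7.5197.
floor = 7.
k_max = max(1, 7) = 7.

7


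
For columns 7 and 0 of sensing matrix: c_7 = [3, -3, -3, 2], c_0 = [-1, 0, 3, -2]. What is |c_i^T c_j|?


Inner product: 3*-1 + -3*0 + -3*3 + 2*-2
Products: [-3, 0, -9, -4]
Sum = -16.
|dot| = 16.

16


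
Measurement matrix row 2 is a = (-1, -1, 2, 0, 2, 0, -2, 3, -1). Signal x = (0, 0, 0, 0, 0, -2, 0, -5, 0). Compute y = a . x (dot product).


Non-zero terms: ['0*-2', '3*-5']
Products: [0, -15]
y = sum = -15.

-15


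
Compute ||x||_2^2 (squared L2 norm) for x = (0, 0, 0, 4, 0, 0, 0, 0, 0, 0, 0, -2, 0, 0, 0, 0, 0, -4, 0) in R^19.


Non-zero entries: [(3, 4), (11, -2), (17, -4)]
Squares: [16, 4, 16]
||x||_2^2 = sum = 36.

36


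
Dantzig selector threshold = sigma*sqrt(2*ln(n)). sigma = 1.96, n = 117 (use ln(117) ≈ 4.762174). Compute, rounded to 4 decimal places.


ln(117) ≈ 4.762174.
2*ln(n) ≈ 9.524348.
sqrt(2*ln(n)) ≈ sqrt(9.524348) ≈ 3.086154.
threshold ≈ 1.96*3.086154 = 6.04886184 ≈ 6.0489.

6.0489


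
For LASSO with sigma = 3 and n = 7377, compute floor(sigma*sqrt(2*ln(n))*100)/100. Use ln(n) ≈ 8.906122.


ln(7377) ≈ 8.906122.
2*ln(n) ≈ 17.812244.
sqrt(2*ln(n)) ≈ sqrt(17.812244) ≈ 4.220455.
lambda ≈ 3*4.220455 = 12.661365.
floor(lambda*100)/100 = 12.66.

12.66


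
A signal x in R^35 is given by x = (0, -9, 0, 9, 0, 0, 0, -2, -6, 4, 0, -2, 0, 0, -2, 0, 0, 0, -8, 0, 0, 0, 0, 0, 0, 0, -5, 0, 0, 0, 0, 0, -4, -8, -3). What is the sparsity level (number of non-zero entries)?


Non-zero positions: [1, 3, 7, 8, 9, 11, 14, 18, 26, 32, 33, 34].
Sparsity = 12.

12


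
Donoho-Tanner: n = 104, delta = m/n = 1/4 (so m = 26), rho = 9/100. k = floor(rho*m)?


m = 1/4*104 = 26.
rho = 9/100.
rho*m = 9/100*26 = 2.34.
k = floor(2.34) = 2.

2


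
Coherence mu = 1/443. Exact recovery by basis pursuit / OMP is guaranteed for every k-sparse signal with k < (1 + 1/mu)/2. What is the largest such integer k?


1/mu = 443.
1 + 1/mu = 444.
(1 + 1/mu)/2 = 222 is an integer and the inequality is strict, so k_max = 222 - 1 = 221.

221


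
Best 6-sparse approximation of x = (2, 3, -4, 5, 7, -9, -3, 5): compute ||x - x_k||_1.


Sorted |x_i| descending: [9, 7, 5, 5, 4, 3, 3, 2]
Keep top 6: [9, 7, 5, 5, 4, 3]
Tail entries: [3, 2]
L1 error = sum of tail = 5.

5


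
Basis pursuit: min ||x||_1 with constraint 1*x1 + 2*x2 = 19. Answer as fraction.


Axis intercepts:
  x1 = 19, x2 = 0: L1 = 19
  x1 = 0, x2 = 19/2: L1 = 19/2
x* = (0, 19/2)
||x*||_1 = 19/2.

19/2


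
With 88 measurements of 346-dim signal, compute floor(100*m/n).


100*m/n = 100*88/346 ≈ 25.4335.
floor = 25.

25


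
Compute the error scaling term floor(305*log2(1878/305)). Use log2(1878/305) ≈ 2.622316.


log2(n/k) = log2(1878/305) ≈ 2.622316.
k*log2(n/k) ≈ 305*2.622316 = 799.80638.
floor(799.80638) = 799.

799


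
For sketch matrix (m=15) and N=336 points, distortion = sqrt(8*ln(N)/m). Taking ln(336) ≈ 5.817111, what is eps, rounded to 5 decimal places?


ln(336) ≈ 5.817111.
8*ln(N)/m ≈ 8*5.817111/15 ≈ 3.1024592.
eps = sqrt(3.1024592) ≈ 1.7613799 ≈ 1.76138.

1.76138


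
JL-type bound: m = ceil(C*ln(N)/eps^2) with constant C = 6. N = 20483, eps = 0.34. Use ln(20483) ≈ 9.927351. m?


ln(20483) ≈ 9.927351.
eps^2 = 0.34^2 = 0.1156.
C*ln(N)/eps^2 ≈ 6*9.927351/0.1156 ≈ 515.2604.
m = ceil(515.2604) = 516.

516


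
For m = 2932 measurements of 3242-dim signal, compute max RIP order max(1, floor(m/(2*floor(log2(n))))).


floor(log2(3242)) = 11.
2*11 = 22.
m/(2*floor(log2(n))) = 2932/22 ≈ 133.2727.
floor = 133.
k = max(1, 133) = 133.

133


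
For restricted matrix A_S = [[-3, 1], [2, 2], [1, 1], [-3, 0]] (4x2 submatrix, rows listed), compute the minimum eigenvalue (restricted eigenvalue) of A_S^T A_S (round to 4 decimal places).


A_S^T A_S = [[23, 2], [2, 6]].
trace = 29.
det = 134.
disc = trace^2 - 4*det = 841 - 4*134 = 305.
sqrt(305) ≈ 17.464249.
lam_min = (29 - sqrt(305))/2 ≈ (29 - 17.464249)/2 = 5.7678755 ≈ 5.7679.

5.7679


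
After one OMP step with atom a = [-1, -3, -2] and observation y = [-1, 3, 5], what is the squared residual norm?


a^T a = 14.
a^T y = -18.
coeff = -18/14 = -9/7.
||r||^2 = 83/7.

83/7


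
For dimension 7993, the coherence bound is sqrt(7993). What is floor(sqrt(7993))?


89^2 = 7921 <= 7993 < 8100 = 90^2, so 89 <= sqrt(7993) < 90.
floor(sqrt(7993)) = 89.

89


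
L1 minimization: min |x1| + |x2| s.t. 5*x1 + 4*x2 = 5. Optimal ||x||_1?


Axis intercepts:
  x1 = 1, x2 = 0: L1 = 1
  x1 = 0, x2 = 5/4: L1 = 5/4
x* = (1, 0)
||x*||_1 = 1.

1


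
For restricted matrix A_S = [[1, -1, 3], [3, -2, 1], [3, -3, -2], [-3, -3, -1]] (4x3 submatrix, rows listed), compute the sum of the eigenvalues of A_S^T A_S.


Sum of eigenvalues of A_S^T A_S = trace(A_S^T A_S) = sum of squared column norms of A_S.
A_S^T A_S diagonal: [28, 23, 15].
trace = 28 + 23 + 15 = 66.

66


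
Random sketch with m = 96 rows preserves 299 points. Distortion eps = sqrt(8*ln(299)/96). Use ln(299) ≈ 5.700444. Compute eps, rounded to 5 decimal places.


ln(299) ≈ 5.700444.
8*ln(N)/m ≈ 8*5.700444/96 ≈ 0.475037.
eps = sqrt(0.475037) ≈ 0.6892293 ≈ 0.68923.

0.68923


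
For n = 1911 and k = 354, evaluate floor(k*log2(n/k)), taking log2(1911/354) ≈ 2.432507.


log2(n/k) = log2(1911/354) ≈ 2.432507.
k*log2(n/k) ≈ 354*2.432507 = 861.107478.
floor(861.107478) = 861.

861


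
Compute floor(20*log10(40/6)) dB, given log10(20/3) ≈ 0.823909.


||x||/||e|| = 40/6 = 20/3.
log10(20/3) ≈ 0.823909.
20*log10(||x||/||e||) ≈ 20*0.823909 = 16.47818.
floor(16.47818) = 16.

16


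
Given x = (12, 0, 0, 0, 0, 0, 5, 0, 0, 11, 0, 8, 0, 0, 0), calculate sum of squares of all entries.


Non-zero entries: [(0, 12), (6, 5), (9, 11), (11, 8)]
Squares: [144, 25, 121, 64]
||x||_2^2 = sum = 354.

354


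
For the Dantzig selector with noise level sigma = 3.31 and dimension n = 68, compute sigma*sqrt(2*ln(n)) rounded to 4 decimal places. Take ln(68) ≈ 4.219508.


ln(68) ≈ 4.219508.
2*ln(n) ≈ 8.439016.
sqrt(2*ln(n)) ≈ sqrt(8.439016) ≈ 2.904998.
threshold ≈ 3.31*2.904998 = 9.61554338 ≈ 9.6155.

9.6155


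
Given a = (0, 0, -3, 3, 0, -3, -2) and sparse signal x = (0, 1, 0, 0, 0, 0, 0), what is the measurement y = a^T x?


Non-zero terms: ['0*1']
Products: [0]
y = sum = 0.

0


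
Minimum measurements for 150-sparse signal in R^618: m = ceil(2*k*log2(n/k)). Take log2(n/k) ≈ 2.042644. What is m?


log2(n/k) = log2(618/150) ≈ 2.042644.
2*k*log2(n/k) ≈ 2*150*2.042644 = 612.7932.
m = ceil(612.7932) = 613.

613


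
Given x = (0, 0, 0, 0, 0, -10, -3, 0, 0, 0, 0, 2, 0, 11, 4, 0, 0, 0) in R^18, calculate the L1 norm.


Non-zero entries: [(5, -10), (6, -3), (11, 2), (13, 11), (14, 4)]
Absolute values: [10, 3, 2, 11, 4]
||x||_1 = sum = 30.

30


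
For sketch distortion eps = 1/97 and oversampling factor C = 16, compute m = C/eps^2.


1/eps = 97.
(1/eps)^2 = 9409.
m = 16*9409 = 150544.

150544


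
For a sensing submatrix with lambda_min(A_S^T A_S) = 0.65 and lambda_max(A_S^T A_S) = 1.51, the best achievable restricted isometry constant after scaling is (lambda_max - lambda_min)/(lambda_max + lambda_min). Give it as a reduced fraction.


lambda_max - lambda_min = 1.51 - 0.65 = 0.86.
lambda_max + lambda_min = 1.51 + 0.65 = 2.16.
delta = 0.86/2.16 = 86/216 = 43/108.

43/108


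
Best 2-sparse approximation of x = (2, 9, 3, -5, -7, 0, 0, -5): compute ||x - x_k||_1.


Sorted |x_i| descending: [9, 7, 5, 5, 3, 2, 0, 0]
Keep top 2: [9, 7]
Tail entries: [5, 5, 3, 2, 0, 0]
L1 error = sum of tail = 15.

15


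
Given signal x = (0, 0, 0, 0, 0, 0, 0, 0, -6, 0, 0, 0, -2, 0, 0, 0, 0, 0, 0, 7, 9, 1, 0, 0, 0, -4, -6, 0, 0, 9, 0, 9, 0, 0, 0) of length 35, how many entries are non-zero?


Non-zero positions: [8, 12, 19, 20, 21, 25, 26, 29, 31].
Sparsity = 9.

9


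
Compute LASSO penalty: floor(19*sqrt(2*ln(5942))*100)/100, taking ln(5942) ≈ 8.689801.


ln(5942) ≈ 8.689801.
2*ln(n) ≈ 17.379602.
sqrt(2*ln(n)) ≈ sqrt(17.379602) ≈ 4.168885.
lambda ≈ 19*4.168885 = 79.208815.
floor(lambda*100)/100 = 79.20.

79.20


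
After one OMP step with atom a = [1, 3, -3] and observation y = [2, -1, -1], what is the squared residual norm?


a^T a = 19.
a^T y = 2.
coeff = 2/19 = 2/19.
||r||^2 = 110/19.

110/19


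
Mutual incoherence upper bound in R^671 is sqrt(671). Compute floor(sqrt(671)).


25^2 = 625 <= 671 < 676 = 26^2, so 25 <= sqrt(671) < 26.
floor(sqrt(671)) = 25.

25


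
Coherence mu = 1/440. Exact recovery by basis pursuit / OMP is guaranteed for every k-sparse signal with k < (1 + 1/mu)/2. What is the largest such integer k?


1/mu = 440.
1 + 1/mu = 441.
(1 + 1/mu)/2 = 220.5 is not an integer, so k_max = floor(220.5) = 220.

220


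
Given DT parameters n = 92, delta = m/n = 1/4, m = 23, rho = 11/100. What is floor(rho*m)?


m = 1/4*92 = 23.
rho = 11/100.
rho*m = 11/100*23 = 2.53.
k = floor(2.53) = 2.

2


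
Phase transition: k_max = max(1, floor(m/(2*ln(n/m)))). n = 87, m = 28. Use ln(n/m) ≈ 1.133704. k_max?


n/m = 87/28.
ln(n/m) ≈ 1.133704.
2*ln(n/m) ≈ 2.267408.
m/(2*ln(n/m)) ≈ 28/2.267408 ≈ 12.3489.
floor = 12.
k_max = max(1, 12) = 12.

12


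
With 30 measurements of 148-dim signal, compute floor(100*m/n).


100*m/n = 100*30/148 ≈ 20.2703.
floor = 20.

20


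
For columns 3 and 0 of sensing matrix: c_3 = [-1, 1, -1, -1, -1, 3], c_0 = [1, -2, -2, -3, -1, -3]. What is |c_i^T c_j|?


Inner product: -1*1 + 1*-2 + -1*-2 + -1*-3 + -1*-1 + 3*-3
Products: [-1, -2, 2, 3, 1, -9]
Sum = -6.
|dot| = 6.

6


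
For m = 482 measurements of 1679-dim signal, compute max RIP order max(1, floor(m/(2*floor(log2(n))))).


floor(log2(1679)) = 10.
2*10 = 20.
m/(2*floor(log2(n))) = 482/20 ≈ 24.1.
floor = 24.
k = max(1, 24) = 24.

24


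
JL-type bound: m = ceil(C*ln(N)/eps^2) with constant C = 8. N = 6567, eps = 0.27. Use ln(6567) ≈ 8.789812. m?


ln(6567) ≈ 8.789812.
eps^2 = 0.27^2 = 0.0729.
C*ln(N)/eps^2 ≈ 8*8.789812/0.0729 ≈ 964.5884.
m = ceil(964.5884) = 965.

965


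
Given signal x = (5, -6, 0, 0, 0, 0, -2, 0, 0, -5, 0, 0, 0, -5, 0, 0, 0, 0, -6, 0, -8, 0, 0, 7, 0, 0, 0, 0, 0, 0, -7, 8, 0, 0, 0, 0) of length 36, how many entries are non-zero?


Non-zero positions: [0, 1, 6, 9, 13, 18, 20, 23, 30, 31].
Sparsity = 10.

10


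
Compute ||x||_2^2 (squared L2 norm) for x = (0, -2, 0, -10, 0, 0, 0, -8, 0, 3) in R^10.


Non-zero entries: [(1, -2), (3, -10), (7, -8), (9, 3)]
Squares: [4, 100, 64, 9]
||x||_2^2 = sum = 177.

177


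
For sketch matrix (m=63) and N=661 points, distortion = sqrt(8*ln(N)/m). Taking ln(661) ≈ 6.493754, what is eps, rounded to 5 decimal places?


ln(661) ≈ 6.493754.
8*ln(N)/m ≈ 8*6.493754/63 ≈ 0.82460368.
eps = sqrt(0.82460368) ≈ 0.9080769 ≈ 0.90808.

0.90808


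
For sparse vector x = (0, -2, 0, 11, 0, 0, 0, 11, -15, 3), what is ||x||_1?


Non-zero entries: [(1, -2), (3, 11), (7, 11), (8, -15), (9, 3)]
Absolute values: [2, 11, 11, 15, 3]
||x||_1 = sum = 42.

42


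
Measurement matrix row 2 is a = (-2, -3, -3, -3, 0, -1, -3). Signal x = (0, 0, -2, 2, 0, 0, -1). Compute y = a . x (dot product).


Non-zero terms: ['-3*-2', '-3*2', '-3*-1']
Products: [6, -6, 3]
y = sum = 3.

3


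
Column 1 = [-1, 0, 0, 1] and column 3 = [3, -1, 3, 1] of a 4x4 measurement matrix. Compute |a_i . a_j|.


Inner product: -1*3 + 0*-1 + 0*3 + 1*1
Products: [-3, 0, 0, 1]
Sum = -2.
|dot| = 2.

2


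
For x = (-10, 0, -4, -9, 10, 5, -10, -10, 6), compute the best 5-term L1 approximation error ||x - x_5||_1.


Sorted |x_i| descending: [10, 10, 10, 10, 9, 6, 5, 4, 0]
Keep top 5: [10, 10, 10, 10, 9]
Tail entries: [6, 5, 4, 0]
L1 error = sum of tail = 15.

15


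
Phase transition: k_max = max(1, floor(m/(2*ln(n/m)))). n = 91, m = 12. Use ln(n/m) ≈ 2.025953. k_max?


n/m = 91/12.
ln(n/m) ≈ 2.025953.
2*ln(n/m) ≈ 4.051906.
m/(2*ln(n/m)) ≈ 12/4.051906 ≈ 2.9616.
floor = 2.
k_max = max(1, 2) = 2.

2


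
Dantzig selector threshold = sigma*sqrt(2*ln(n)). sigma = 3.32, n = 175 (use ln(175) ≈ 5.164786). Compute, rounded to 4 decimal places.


ln(175) ≈ 5.164786.
2*ln(n) ≈ 10.329572.
sqrt(2*ln(n)) ≈ sqrt(10.329572) ≈ 3.213965.
threshold ≈ 3.32*3.213965 = 10.6703638 ≈ 10.6704.

10.6704


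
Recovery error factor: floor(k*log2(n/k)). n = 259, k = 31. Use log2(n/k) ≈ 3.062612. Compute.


log2(n/k) = log2(259/31) ≈ 3.062612.
k*log2(n/k) ≈ 31*3.062612 = 94.940972.
floor(94.940972) = 94.

94


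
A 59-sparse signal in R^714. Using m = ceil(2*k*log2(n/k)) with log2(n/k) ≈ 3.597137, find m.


log2(n/k) = log2(714/59) ≈ 3.597137.
2*k*log2(n/k) ≈ 2*59*3.597137 = 424.462166.
m = ceil(424.462166) = 425.

425


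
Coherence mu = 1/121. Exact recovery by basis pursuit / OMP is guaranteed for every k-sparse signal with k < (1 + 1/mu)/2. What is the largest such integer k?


1/mu = 121.
1 + 1/mu = 122.
(1 + 1/mu)/2 = 61 is an integer and the inequality is strict, so k_max = 61 - 1 = 60.

60


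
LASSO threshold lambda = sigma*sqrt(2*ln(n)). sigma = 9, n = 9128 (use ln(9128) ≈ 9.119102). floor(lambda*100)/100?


ln(9128) ≈ 9.119102.
2*ln(n) ≈ 18.238204.
sqrt(2*ln(n)) ≈ sqrt(18.238204) ≈ 4.270621.
lambda ≈ 9*4.270621 = 38.435589.
floor(lambda*100)/100 = 38.43.

38.43


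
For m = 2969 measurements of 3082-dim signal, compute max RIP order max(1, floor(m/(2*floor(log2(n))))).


floor(log2(3082)) = 11.
2*11 = 22.
m/(2*floor(log2(n))) = 2969/22 ≈ 134.9545.
floor = 134.
k = max(1, 134) = 134.

134


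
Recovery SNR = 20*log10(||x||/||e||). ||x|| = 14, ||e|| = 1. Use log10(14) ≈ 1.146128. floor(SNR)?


||x||/||e|| = 14/1 = 14.
log10(14) ≈ 1.146128.
20*log10(||x||/||e||) ≈ 20*1.146128 = 22.92256.
floor(22.92256) = 22.

22


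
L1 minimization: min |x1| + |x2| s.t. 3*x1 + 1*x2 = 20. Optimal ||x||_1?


Axis intercepts:
  x1 = 20/3, x2 = 0: L1 = 20/3
  x1 = 0, x2 = 20: L1 = 20
x* = (20/3, 0)
||x*||_1 = 20/3.

20/3


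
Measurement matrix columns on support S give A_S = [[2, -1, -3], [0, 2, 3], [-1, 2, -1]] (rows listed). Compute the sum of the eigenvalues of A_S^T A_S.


Sum of eigenvalues of A_S^T A_S = trace(A_S^T A_S) = sum of squared column norms of A_S.
A_S^T A_S diagonal: [5, 9, 19].
trace = 5 + 9 + 19 = 33.

33


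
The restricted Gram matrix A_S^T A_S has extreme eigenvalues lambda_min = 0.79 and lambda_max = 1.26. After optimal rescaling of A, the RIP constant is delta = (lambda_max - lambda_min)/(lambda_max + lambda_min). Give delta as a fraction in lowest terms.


lambda_max - lambda_min = 1.26 - 0.79 = 0.47.
lambda_max + lambda_min = 1.26 + 0.79 = 2.05.
delta = 0.47/2.05 = 47/205.

47/205


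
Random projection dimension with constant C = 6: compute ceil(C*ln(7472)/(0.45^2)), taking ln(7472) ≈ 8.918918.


ln(7472) ≈ 8.918918.
eps^2 = 0.45^2 = 0.2025.
C*ln(N)/eps^2 ≈ 6*8.918918/0.2025 ≈ 264.2642.
m = ceil(264.2642) = 265.

265


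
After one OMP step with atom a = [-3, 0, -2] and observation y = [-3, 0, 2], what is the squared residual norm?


a^T a = 13.
a^T y = 5.
coeff = 5/13 = 5/13.
||r||^2 = 144/13.

144/13


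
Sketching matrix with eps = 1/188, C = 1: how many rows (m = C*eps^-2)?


1/eps = 188.
(1/eps)^2 = 35344.
m = 1*35344 = 35344.

35344


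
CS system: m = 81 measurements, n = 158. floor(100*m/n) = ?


100*m/n = 100*81/158 ≈ 51.2658.
floor = 51.

51


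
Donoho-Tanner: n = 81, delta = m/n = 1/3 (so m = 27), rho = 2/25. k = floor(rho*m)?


m = 1/3*81 = 27.
rho = 2/25.
rho*m = 2/25*27 = 2.16.
k = floor(2.16) = 2.

2


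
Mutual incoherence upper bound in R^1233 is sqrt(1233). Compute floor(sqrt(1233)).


35^2 = 1225 <= 1233 < 1296 = 36^2, so 35 <= sqrt(1233) < 36.
floor(sqrt(1233)) = 35.

35


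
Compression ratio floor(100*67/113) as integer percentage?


100*m/n = 100*67/113 ≈ 59.292.
floor = 59.

59


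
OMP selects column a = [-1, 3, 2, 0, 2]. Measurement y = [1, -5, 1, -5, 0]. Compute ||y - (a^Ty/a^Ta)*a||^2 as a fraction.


a^T a = 18.
a^T y = -14.
coeff = -14/18 = -7/9.
||r||^2 = 370/9.

370/9


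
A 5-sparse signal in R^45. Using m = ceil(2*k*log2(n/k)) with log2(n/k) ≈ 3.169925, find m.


log2(n/k) = log2(45/5) ≈ 3.169925.
2*k*log2(n/k) ≈ 2*5*3.169925 = 31.69925.
m = ceil(31.69925) = 32.

32


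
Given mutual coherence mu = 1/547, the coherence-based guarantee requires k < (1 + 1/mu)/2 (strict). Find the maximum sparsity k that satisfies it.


1/mu = 547.
1 + 1/mu = 548.
(1 + 1/mu)/2 = 274 is an integer and the inequality is strict, so k_max = 274 - 1 = 273.

273


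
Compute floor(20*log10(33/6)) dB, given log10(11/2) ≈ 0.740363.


||x||/||e|| = 33/6 = 11/2.
log10(11/2) ≈ 0.740363.
20*log10(||x||/||e||) ≈ 20*0.740363 = 14.80726.
floor(14.80726) = 14.

14


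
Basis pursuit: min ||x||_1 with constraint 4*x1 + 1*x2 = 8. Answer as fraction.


Axis intercepts:
  x1 = 2, x2 = 0: L1 = 2
  x1 = 0, x2 = 8: L1 = 8
x* = (2, 0)
||x*||_1 = 2.

2


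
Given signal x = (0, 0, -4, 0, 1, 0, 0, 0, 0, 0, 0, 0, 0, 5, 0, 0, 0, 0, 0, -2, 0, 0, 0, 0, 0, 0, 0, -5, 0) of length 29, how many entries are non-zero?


Non-zero positions: [2, 4, 13, 19, 27].
Sparsity = 5.

5


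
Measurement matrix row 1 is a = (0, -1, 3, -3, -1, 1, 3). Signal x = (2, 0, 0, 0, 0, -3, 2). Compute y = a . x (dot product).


Non-zero terms: ['0*2', '1*-3', '3*2']
Products: [0, -3, 6]
y = sum = 3.

3


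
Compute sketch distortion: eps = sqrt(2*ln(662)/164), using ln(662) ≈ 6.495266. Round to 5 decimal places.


ln(662) ≈ 6.495266.
2*ln(N)/m ≈ 2*6.495266/164 ≈ 0.07921056.
eps = sqrt(0.07921056) ≈ 0.2814437 ≈ 0.28144.

0.28144


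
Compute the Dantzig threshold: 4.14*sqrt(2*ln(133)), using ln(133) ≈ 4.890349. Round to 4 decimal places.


ln(133) ≈ 4.890349.
2*ln(n) ≈ 9.780698.
sqrt(2*ln(n)) ≈ sqrt(9.780698) ≈ 3.127411.
threshold ≈ 4.14*3.127411 = 12.94748154 ≈ 12.9475.

12.9475


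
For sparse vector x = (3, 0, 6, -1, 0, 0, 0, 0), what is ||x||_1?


Non-zero entries: [(0, 3), (2, 6), (3, -1)]
Absolute values: [3, 6, 1]
||x||_1 = sum = 10.

10


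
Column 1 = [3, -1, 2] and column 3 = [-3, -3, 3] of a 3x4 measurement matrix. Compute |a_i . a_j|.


Inner product: 3*-3 + -1*-3 + 2*3
Products: [-9, 3, 6]
Sum = 0.
|dot| = 0.

0


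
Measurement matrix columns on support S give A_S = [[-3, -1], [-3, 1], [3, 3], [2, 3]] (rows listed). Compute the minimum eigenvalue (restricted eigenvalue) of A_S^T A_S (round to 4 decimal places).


A_S^T A_S = [[31, 15], [15, 20]].
trace = 51.
det = 395.
disc = trace^2 - 4*det = 2601 - 4*395 = 1021.
sqrt(1021) ≈ 31.953091.
lam_min = (51 - sqrt(1021))/2 ≈ (51 - 31.953091)/2 = 9.5234545 ≈ 9.5235.

9.5235


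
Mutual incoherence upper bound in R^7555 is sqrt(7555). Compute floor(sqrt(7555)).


86^2 = 7396 <= 7555 < 7569 = 87^2, so 86 <= sqrt(7555) < 87.
floor(sqrt(7555)) = 86.

86


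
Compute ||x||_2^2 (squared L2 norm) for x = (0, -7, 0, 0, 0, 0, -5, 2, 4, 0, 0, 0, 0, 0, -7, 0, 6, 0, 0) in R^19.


Non-zero entries: [(1, -7), (6, -5), (7, 2), (8, 4), (14, -7), (16, 6)]
Squares: [49, 25, 4, 16, 49, 36]
||x||_2^2 = sum = 179.

179


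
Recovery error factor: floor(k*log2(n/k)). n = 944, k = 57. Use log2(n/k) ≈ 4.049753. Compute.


log2(n/k) = log2(944/57) ≈ 4.049753.
k*log2(n/k) ≈ 57*4.049753 = 230.835921.
floor(230.835921) = 230.

230


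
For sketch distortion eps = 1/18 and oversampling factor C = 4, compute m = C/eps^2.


1/eps = 18.
(1/eps)^2 = 324.
m = 4*324 = 1296.

1296


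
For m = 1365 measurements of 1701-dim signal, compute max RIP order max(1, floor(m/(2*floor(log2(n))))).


floor(log2(1701)) = 10.
2*10 = 20.
m/(2*floor(log2(n))) = 1365/20 ≈ 68.25.
floor = 68.
k = max(1, 68) = 68.

68


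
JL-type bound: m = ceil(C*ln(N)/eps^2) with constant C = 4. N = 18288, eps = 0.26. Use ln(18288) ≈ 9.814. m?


ln(18288) ≈ 9.814.
eps^2 = 0.26^2 = 0.0676.
C*ln(N)/eps^2 ≈ 4*9.814/0.0676 ≈ 580.7101.
m = ceil(580.7101) = 581.

581


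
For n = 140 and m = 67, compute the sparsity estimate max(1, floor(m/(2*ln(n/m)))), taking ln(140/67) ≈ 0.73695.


n/m = 140/67.
ln(n/m) ≈ 0.73695.
2*ln(n/m) ≈ 1.4739.
m/(2*ln(n/m)) ≈ 67/1.4739 ≈ 45.4576.
floor = 45.
k_max = max(1, 45) = 45.

45


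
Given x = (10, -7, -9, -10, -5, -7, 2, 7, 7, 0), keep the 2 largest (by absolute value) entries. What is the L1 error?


Sorted |x_i| descending: [10, 10, 9, 7, 7, 7, 7, 5, 2, 0]
Keep top 2: [10, 10]
Tail entries: [9, 7, 7, 7, 7, 5, 2, 0]
L1 error = sum of tail = 44.

44


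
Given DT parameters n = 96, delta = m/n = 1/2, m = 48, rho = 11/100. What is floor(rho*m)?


m = 1/2*96 = 48.
rho = 11/100.
rho*m = 11/100*48 = 5.28.
k = floor(5.28) = 5.

5


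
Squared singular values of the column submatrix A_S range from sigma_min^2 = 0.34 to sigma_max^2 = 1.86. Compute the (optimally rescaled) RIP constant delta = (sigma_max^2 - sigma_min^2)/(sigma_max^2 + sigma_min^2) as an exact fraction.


lambda_max - lambda_min = 1.86 - 0.34 = 1.52.
lambda_max + lambda_min = 1.86 + 0.34 = 2.20.
delta = 1.52/2.20 = 152/220 = 38/55.

38/55


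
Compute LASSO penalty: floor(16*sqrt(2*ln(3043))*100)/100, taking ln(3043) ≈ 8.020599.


ln(3043) ≈ 8.020599.
2*ln(n) ≈ 16.041198.
sqrt(2*ln(n)) ≈ sqrt(16.041198) ≈ 4.005146.
lambda ≈ 16*4.005146 = 64.082336.
floor(lambda*100)/100 = 64.08.

64.08


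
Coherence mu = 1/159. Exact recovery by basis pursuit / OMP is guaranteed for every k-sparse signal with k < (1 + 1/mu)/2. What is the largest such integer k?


1/mu = 159.
1 + 1/mu = 160.
(1 + 1/mu)/2 = 80 is an integer and the inequality is strict, so k_max = 80 - 1 = 79.

79


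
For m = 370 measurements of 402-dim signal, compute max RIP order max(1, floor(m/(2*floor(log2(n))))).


floor(log2(402)) = 8.
2*8 = 16.
m/(2*floor(log2(n))) = 370/16 ≈ 23.125.
floor = 23.
k = max(1, 23) = 23.

23


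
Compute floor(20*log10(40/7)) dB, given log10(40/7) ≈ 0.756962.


||x||/||e|| = 40/7.
log10(40/7) ≈ 0.756962.
20*log10(||x||/||e||) ≈ 20*0.756962 = 15.13924.
floor(15.13924) = 15.

15


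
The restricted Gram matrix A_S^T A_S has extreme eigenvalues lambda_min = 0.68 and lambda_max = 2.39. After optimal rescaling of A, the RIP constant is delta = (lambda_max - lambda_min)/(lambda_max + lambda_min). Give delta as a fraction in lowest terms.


lambda_max - lambda_min = 2.39 - 0.68 = 1.71.
lambda_max + lambda_min = 2.39 + 0.68 = 3.07.
delta = 1.71/3.07 = 171/307.

171/307


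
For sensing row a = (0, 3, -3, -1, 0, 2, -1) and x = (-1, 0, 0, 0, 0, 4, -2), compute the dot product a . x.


Non-zero terms: ['0*-1', '2*4', '-1*-2']
Products: [0, 8, 2]
y = sum = 10.

10


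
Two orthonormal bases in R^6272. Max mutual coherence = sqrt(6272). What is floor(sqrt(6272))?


79^2 = 6241 <= 6272 < 6400 = 80^2, so 79 <= sqrt(6272) < 80.
floor(sqrt(6272)) = 79.

79


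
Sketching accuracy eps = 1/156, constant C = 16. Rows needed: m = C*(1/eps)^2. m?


1/eps = 156.
(1/eps)^2 = 24336.
m = 16*24336 = 389376.

389376


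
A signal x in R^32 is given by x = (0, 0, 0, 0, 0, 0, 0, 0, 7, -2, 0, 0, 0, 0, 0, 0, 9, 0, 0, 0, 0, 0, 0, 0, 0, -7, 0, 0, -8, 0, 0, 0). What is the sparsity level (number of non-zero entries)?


Non-zero positions: [8, 9, 16, 25, 28].
Sparsity = 5.

5


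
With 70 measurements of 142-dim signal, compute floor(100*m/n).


100*m/n = 100*70/142 ≈ 49.2958.
floor = 49.

49


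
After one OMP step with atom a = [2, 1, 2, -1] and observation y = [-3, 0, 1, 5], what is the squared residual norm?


a^T a = 10.
a^T y = -9.
coeff = -9/10 = -9/10.
||r||^2 = 269/10.

269/10


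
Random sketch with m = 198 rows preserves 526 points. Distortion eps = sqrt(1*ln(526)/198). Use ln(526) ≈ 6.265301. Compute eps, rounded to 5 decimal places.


ln(526) ≈ 6.265301.
1*ln(N)/m ≈ 1*6.265301/198 ≈ 0.03164293.
eps = sqrt(0.03164293) ≈ 0.1778846 ≈ 0.17788.

0.17788


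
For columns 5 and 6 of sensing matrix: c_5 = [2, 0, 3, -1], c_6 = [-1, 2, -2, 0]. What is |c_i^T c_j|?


Inner product: 2*-1 + 0*2 + 3*-2 + -1*0
Products: [-2, 0, -6, 0]
Sum = -8.
|dot| = 8.

8


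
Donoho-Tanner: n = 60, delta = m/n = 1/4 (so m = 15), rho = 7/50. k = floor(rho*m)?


m = 1/4*60 = 15.
rho = 7/50.
rho*m = 7/50*15 = 2.1.
k = floor(2.1) = 2.

2


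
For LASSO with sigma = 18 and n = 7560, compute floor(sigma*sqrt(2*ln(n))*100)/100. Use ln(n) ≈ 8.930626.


ln(7560) ≈ 8.930626.
2*ln(n) ≈ 17.861252.
sqrt(2*ln(n)) ≈ sqrt(17.861252) ≈ 4.226257.
lambda ≈ 18*4.226257 = 76.072626.
floor(lambda*100)/100 = 76.07.

76.07


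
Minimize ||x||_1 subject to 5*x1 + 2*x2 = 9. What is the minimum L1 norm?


Axis intercepts:
  x1 = 9/5, x2 = 0: L1 = 9/5
  x1 = 0, x2 = 9/2: L1 = 9/2
x* = (9/5, 0)
||x*||_1 = 9/5.

9/5


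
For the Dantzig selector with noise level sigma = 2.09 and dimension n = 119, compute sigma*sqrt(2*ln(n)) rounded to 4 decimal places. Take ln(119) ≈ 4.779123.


ln(119) ≈ 4.779123.
2*ln(n) ≈ 9.558246.
sqrt(2*ln(n)) ≈ sqrt(9.558246) ≈ 3.091641.
threshold ≈ 2.09*3.091641 = 6.46152969 ≈ 6.4615.

6.4615


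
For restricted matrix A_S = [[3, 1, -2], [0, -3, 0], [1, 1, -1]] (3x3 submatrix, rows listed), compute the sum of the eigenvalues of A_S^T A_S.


Sum of eigenvalues of A_S^T A_S = trace(A_S^T A_S) = sum of squared column norms of A_S.
A_S^T A_S diagonal: [10, 11, 5].
trace = 10 + 11 + 5 = 26.

26


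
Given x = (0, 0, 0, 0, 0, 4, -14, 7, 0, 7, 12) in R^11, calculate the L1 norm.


Non-zero entries: [(5, 4), (6, -14), (7, 7), (9, 7), (10, 12)]
Absolute values: [4, 14, 7, 7, 12]
||x||_1 = sum = 44.

44


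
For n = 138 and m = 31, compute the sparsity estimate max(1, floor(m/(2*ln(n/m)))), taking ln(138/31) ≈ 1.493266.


n/m = 138/31.
ln(n/m) ≈ 1.493266.
2*ln(n/m) ≈ 2.986532.
m/(2*ln(n/m)) ≈ 31/2.986532 ≈ 10.3799.
floor = 10.
k_max = max(1, 10) = 10.

10


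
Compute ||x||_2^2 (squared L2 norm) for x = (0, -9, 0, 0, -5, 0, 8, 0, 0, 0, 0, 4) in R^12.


Non-zero entries: [(1, -9), (4, -5), (6, 8), (11, 4)]
Squares: [81, 25, 64, 16]
||x||_2^2 = sum = 186.

186


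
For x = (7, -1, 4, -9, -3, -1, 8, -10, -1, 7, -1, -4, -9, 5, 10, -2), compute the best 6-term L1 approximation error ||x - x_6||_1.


Sorted |x_i| descending: [10, 10, 9, 9, 8, 7, 7, 5, 4, 4, 3, 2, 1, 1, 1, 1]
Keep top 6: [10, 10, 9, 9, 8, 7]
Tail entries: [7, 5, 4, 4, 3, 2, 1, 1, 1, 1]
L1 error = sum of tail = 29.

29


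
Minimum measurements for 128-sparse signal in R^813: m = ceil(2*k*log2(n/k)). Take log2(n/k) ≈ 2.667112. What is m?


log2(n/k) = log2(813/128) ≈ 2.667112.
2*k*log2(n/k) ≈ 2*128*2.667112 = 682.780672.
m = ceil(682.780672) = 683.

683


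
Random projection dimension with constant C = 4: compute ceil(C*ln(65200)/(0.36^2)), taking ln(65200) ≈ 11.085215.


ln(65200) ≈ 11.085215.
eps^2 = 0.36^2 = 0.1296.
C*ln(N)/eps^2 ≈ 4*11.085215/0.1296 ≈ 342.1363.
m = ceil(342.1363) = 343.

343


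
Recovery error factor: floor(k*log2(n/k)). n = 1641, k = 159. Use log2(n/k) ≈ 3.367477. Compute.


log2(n/k) = log2(1641/159) ≈ 3.367477.
k*log2(n/k) ≈ 159*3.367477 = 535.428843.
floor(535.428843) = 535.

535


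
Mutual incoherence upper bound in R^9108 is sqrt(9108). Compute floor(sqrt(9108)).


95^2 = 9025 <= 9108 < 9216 = 96^2, so 95 <= sqrt(9108) < 96.
floor(sqrt(9108)) = 95.

95


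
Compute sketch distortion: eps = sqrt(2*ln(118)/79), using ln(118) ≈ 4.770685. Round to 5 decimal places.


ln(118) ≈ 4.770685.
2*ln(N)/m ≈ 2*4.770685/79 ≈ 0.12077684.
eps = sqrt(0.12077684) ≈ 0.3475296 ≈ 0.34753.

0.34753


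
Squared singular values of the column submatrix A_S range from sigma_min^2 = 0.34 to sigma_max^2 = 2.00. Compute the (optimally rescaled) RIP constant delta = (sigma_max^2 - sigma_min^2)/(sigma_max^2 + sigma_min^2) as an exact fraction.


lambda_max - lambda_min = 2.00 - 0.34 = 1.66.
lambda_max + lambda_min = 2.00 + 0.34 = 2.34.
delta = 1.66/2.34 = 166/234 = 83/117.

83/117


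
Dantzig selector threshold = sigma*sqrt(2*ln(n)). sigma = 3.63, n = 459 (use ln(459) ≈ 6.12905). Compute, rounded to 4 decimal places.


ln(459) ≈ 6.12905.
2*ln(n) ≈ 12.2581.
sqrt(2*ln(n)) ≈ sqrt(12.2581) ≈ 3.501157.
threshold ≈ 3.63*3.501157 = 12.70919991 ≈ 12.7092.

12.7092


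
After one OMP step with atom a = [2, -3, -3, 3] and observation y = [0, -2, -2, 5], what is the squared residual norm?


a^T a = 31.
a^T y = 27.
coeff = 27/31 = 27/31.
||r||^2 = 294/31.

294/31


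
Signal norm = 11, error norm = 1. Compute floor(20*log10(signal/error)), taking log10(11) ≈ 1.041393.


||x||/||e|| = 11/1 = 11.
log10(11) ≈ 1.041393.
20*log10(||x||/||e||) ≈ 20*1.041393 = 20.82786.
floor(20.82786) = 20.

20


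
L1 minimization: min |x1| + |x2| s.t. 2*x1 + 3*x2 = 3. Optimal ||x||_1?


Axis intercepts:
  x1 = 3/2, x2 = 0: L1 = 3/2
  x1 = 0, x2 = 1: L1 = 1
x* = (0, 1)
||x*||_1 = 1.

1


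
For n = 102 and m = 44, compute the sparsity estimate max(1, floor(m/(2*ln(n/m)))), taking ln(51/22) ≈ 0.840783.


n/m = 102/44 = 51/22.
ln(n/m) ≈ 0.840783.
2*ln(n/m) ≈ 1.681566.
m/(2*ln(n/m)) ≈ 44/1.681566 ≈ 26.1661.
floor = 26.
k_max = max(1, 26) = 26.

26


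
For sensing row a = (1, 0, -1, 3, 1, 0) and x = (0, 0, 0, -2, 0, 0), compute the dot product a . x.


Non-zero terms: ['3*-2']
Products: [-6]
y = sum = -6.

-6


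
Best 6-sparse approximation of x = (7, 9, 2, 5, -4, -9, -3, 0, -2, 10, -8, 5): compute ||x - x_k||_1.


Sorted |x_i| descending: [10, 9, 9, 8, 7, 5, 5, 4, 3, 2, 2, 0]
Keep top 6: [10, 9, 9, 8, 7, 5]
Tail entries: [5, 4, 3, 2, 2, 0]
L1 error = sum of tail = 16.

16


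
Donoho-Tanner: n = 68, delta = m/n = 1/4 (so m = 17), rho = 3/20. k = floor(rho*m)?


m = 1/4*68 = 17.
rho = 3/20.
rho*m = 3/20*17 = 2.55.
k = floor(2.55) = 2.

2


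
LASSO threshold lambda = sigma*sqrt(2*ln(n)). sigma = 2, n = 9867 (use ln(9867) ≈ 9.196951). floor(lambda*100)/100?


ln(9867) ≈ 9.196951.
2*ln(n) ≈ 18.393902.
sqrt(2*ln(n)) ≈ sqrt(18.393902) ≈ 4.288811.
lambda ≈ 2*4.288811 = 8.577622.
floor(lambda*100)/100 = 8.57.

8.57


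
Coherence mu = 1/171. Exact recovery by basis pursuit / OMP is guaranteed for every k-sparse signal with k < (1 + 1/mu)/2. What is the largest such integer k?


1/mu = 171.
1 + 1/mu = 172.
(1 + 1/mu)/2 = 86 is an integer and the inequality is strict, so k_max = 86 - 1 = 85.

85


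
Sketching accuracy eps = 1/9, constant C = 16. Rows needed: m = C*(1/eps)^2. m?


1/eps = 9.
(1/eps)^2 = 81.
m = 16*81 = 1296.

1296


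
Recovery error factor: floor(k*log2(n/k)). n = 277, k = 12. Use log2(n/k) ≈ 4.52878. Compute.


log2(n/k) = log2(277/12) ≈ 4.52878.
k*log2(n/k) ≈ 12*4.52878 = 54.34536.
floor(54.34536) = 54.

54


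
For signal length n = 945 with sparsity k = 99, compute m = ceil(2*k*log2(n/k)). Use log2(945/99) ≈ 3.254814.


log2(n/k) = log2(945/99) ≈ 3.254814.
2*k*log2(n/k) ≈ 2*99*3.254814 = 644.453172.
m = ceil(644.453172) = 645.

645


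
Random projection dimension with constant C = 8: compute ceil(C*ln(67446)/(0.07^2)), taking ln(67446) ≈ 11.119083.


ln(67446) ≈ 11.119083.
eps^2 = 0.07^2 = 0.0049.
C*ln(N)/eps^2 ≈ 8*11.119083/0.0049 ≈ 18153.6049.
m = ceil(18153.6049) = 18154.

18154


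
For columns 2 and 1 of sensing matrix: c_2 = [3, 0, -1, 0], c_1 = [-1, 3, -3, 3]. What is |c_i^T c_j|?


Inner product: 3*-1 + 0*3 + -1*-3 + 0*3
Products: [-3, 0, 3, 0]
Sum = 0.
|dot| = 0.

0


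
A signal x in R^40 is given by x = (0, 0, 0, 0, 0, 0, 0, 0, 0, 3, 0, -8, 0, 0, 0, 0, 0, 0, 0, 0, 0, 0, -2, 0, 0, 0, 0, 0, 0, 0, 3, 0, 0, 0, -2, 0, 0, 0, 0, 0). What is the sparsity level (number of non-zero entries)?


Non-zero positions: [9, 11, 22, 30, 34].
Sparsity = 5.

5


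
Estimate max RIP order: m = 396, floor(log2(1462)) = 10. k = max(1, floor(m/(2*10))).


floor(log2(1462)) = 10.
2*10 = 20.
m/(2*floor(log2(n))) = 396/20 ≈ 19.8.
floor = 19.
k = max(1, 19) = 19.

19


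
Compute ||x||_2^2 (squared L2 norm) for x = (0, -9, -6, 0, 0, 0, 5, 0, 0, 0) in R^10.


Non-zero entries: [(1, -9), (2, -6), (6, 5)]
Squares: [81, 36, 25]
||x||_2^2 = sum = 142.

142


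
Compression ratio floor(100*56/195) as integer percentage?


100*m/n = 100*56/195 ≈ 28.7179.
floor = 28.

28


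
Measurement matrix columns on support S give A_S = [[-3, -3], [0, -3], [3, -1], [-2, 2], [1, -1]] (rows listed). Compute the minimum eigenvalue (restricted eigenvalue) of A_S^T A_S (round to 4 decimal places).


A_S^T A_S = [[23, 1], [1, 24]].
trace = 47.
det = 551.
disc = trace^2 - 4*det = 2209 - 4*551 = 5.
sqrt(5) ≈ 2.236068.
lam_min = (47 - sqrt(5))/2 ≈ (47 - 2.236068)/2 = 22.381966 ≈ 22.3820.

22.3820


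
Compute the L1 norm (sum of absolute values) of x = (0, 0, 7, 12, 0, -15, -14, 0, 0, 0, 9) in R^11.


Non-zero entries: [(2, 7), (3, 12), (5, -15), (6, -14), (10, 9)]
Absolute values: [7, 12, 15, 14, 9]
||x||_1 = sum = 57.

57


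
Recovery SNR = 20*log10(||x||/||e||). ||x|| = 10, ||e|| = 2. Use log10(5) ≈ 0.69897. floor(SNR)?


||x||/||e|| = 10/2 = 5.
log10(5) ≈ 0.69897.
20*log10(||x||/||e||) ≈ 20*0.69897 = 13.9794.
floor(13.9794) = 13.

13


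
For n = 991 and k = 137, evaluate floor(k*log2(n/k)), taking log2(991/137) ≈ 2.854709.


log2(n/k) = log2(991/137) ≈ 2.854709.
k*log2(n/k) ≈ 137*2.854709 = 391.095133.
floor(391.095133) = 391.

391


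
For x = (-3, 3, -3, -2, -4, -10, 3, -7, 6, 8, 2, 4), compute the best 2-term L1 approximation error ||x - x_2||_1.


Sorted |x_i| descending: [10, 8, 7, 6, 4, 4, 3, 3, 3, 3, 2, 2]
Keep top 2: [10, 8]
Tail entries: [7, 6, 4, 4, 3, 3, 3, 3, 2, 2]
L1 error = sum of tail = 37.

37


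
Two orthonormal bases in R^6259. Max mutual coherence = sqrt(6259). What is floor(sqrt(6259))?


79^2 = 6241 <= 6259 < 6400 = 80^2, so 79 <= sqrt(6259) < 80.
floor(sqrt(6259)) = 79.

79


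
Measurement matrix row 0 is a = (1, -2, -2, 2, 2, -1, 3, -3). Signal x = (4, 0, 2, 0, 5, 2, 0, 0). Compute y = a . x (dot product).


Non-zero terms: ['1*4', '-2*2', '2*5', '-1*2']
Products: [4, -4, 10, -2]
y = sum = 8.

8


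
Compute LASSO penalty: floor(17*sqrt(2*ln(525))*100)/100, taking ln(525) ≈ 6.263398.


ln(525) ≈ 6.263398.
2*ln(n) ≈ 12.526796.
sqrt(2*ln(n)) ≈ sqrt(12.526796) ≈ 3.539321.
lambda ≈ 17*3.539321 = 60.168457.
floor(lambda*100)/100 = 60.16.

60.16


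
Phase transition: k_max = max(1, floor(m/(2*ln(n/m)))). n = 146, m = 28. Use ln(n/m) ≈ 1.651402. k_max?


n/m = 146/28 = 73/14.
ln(n/m) ≈ 1.651402.
2*ln(n/m) ≈ 3.302804.
m/(2*ln(n/m)) ≈ 28/3.302804 ≈ 8.4776.
floor = 8.
k_max = max(1, 8) = 8.

8


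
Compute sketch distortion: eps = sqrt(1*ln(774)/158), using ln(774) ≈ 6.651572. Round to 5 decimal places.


ln(774) ≈ 6.651572.
1*ln(N)/m ≈ 1*6.651572/158 ≈ 0.04209856.
eps = sqrt(0.04209856) ≈ 0.2051793 ≈ 0.20518.

0.20518


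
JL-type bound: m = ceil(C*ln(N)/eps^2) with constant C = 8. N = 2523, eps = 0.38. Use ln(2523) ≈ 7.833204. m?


ln(2523) ≈ 7.833204.
eps^2 = 0.38^2 = 0.1444.
C*ln(N)/eps^2 ≈ 8*7.833204/0.1444 ≈ 433.9725.
m = ceil(433.9725) = 434.

434


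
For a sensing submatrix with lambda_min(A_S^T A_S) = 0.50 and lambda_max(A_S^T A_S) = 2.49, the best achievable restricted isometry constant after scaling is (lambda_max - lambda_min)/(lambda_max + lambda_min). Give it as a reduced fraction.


lambda_max - lambda_min = 2.49 - 0.50 = 1.99.
lambda_max + lambda_min = 2.49 + 0.50 = 2.99.
delta = 1.99/2.99 = 199/299.

199/299


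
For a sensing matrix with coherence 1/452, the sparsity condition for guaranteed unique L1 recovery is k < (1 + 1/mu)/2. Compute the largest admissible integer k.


1/mu = 452.
1 + 1/mu = 453.
(1 + 1/mu)/2 = 226.5 is not an integer, so k_max = floor(226.5) = 226.

226


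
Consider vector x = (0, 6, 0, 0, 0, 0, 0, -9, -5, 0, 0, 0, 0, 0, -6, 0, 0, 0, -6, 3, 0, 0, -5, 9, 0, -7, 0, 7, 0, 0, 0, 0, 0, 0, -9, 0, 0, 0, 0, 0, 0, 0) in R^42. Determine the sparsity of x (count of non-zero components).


Non-zero positions: [1, 7, 8, 14, 18, 19, 22, 23, 25, 27, 34].
Sparsity = 11.

11


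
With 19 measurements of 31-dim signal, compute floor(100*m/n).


100*m/n = 100*19/31 ≈ 61.2903.
floor = 61.

61


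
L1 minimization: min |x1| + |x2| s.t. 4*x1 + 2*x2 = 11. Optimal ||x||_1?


Axis intercepts:
  x1 = 11/4, x2 = 0: L1 = 11/4
  x1 = 0, x2 = 11/2: L1 = 11/2
x* = (11/4, 0)
||x*||_1 = 11/4.

11/4


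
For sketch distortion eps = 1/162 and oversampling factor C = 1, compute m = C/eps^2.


1/eps = 162.
(1/eps)^2 = 26244.
m = 1*26244 = 26244.

26244


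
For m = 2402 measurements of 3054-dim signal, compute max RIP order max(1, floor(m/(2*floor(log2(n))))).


floor(log2(3054)) = 11.
2*11 = 22.
m/(2*floor(log2(n))) = 2402/22 ≈ 109.1818.
floor = 109.
k = max(1, 109) = 109.

109


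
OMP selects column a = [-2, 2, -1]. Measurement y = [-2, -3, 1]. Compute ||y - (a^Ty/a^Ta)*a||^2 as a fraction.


a^T a = 9.
a^T y = -3.
coeff = -3/9 = -1/3.
||r||^2 = 13.

13


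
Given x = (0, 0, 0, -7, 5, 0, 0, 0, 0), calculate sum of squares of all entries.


Non-zero entries: [(3, -7), (4, 5)]
Squares: [49, 25]
||x||_2^2 = sum = 74.

74


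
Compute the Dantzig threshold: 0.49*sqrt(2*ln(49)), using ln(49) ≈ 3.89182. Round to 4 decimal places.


ln(49) ≈ 3.89182.
2*ln(n) ≈ 7.78364.
sqrt(2*ln(n)) ≈ sqrt(7.78364) ≈ 2.789918.
threshold ≈ 0.49*2.789918 = 1.36705982 ≈ 1.3671.

1.3671


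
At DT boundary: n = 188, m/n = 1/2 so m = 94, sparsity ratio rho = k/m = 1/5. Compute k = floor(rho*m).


m = 1/2*188 = 94.
rho = 1/5.
rho*m = 1/5*94 = 18.8.
k = floor(18.8) = 18.

18


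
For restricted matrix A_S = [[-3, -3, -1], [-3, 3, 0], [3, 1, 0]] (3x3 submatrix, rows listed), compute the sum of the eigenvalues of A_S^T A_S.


Sum of eigenvalues of A_S^T A_S = trace(A_S^T A_S) = sum of squared column norms of A_S.
A_S^T A_S diagonal: [27, 19, 1].
trace = 27 + 19 + 1 = 47.

47


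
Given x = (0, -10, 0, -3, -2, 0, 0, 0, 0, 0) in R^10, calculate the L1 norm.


Non-zero entries: [(1, -10), (3, -3), (4, -2)]
Absolute values: [10, 3, 2]
||x||_1 = sum = 15.

15
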